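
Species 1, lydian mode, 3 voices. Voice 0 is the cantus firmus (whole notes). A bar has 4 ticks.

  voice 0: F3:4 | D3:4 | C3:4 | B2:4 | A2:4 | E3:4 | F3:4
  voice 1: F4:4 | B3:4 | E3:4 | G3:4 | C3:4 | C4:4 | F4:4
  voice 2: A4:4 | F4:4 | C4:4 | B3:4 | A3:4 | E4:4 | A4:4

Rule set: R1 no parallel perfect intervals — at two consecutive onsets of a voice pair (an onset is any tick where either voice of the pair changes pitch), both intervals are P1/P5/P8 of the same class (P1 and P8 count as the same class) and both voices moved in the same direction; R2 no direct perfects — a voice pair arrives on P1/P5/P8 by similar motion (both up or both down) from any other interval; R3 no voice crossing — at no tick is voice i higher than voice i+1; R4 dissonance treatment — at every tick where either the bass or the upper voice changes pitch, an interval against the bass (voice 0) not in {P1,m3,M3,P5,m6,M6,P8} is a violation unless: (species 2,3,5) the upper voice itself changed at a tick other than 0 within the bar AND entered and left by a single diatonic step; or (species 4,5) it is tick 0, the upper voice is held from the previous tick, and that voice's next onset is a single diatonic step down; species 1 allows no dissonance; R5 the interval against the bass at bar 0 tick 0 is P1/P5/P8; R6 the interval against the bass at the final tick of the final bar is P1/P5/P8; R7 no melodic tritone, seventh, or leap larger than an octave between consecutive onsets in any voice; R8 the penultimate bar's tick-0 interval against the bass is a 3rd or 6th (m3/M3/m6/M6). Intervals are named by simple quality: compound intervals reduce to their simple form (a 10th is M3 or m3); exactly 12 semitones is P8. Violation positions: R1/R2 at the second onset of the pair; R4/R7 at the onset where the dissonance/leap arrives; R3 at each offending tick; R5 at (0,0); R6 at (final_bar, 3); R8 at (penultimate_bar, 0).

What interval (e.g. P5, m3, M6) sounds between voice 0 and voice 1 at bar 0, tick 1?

P8

voice 0=F3 voice 1=F4 -> P8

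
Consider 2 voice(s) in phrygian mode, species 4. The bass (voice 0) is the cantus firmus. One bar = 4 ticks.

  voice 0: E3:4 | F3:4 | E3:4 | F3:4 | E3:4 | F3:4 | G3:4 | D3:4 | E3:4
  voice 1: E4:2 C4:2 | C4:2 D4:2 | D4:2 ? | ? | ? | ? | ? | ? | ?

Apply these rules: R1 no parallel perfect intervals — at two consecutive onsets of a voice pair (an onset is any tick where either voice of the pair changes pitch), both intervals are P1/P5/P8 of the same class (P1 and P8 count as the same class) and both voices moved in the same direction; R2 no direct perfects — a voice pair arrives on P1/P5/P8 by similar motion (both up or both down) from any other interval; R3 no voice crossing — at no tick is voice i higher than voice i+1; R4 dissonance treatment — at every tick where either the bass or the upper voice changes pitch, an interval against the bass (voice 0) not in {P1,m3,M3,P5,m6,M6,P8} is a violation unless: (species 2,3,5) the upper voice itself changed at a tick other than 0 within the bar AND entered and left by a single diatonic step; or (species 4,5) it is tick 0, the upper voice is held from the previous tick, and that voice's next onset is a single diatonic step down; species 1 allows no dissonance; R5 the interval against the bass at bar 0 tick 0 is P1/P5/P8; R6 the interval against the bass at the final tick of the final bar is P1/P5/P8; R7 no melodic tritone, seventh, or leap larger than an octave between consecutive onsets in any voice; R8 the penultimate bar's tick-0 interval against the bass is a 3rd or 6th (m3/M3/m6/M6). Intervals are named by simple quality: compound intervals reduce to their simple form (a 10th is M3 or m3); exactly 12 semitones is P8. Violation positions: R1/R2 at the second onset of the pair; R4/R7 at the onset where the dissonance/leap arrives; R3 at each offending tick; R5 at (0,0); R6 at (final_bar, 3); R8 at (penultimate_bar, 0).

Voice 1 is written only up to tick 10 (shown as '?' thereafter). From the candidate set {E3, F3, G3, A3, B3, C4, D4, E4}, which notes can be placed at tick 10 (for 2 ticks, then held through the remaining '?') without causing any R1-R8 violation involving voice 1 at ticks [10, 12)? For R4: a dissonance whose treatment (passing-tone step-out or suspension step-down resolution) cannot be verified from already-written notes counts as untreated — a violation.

E3: violates R7
F3: violates R4
G3: legal
A3: violates R4
B3: legal
C4: legal
D4: legal
E4: legal

{B3, C4, D4, E4, G3}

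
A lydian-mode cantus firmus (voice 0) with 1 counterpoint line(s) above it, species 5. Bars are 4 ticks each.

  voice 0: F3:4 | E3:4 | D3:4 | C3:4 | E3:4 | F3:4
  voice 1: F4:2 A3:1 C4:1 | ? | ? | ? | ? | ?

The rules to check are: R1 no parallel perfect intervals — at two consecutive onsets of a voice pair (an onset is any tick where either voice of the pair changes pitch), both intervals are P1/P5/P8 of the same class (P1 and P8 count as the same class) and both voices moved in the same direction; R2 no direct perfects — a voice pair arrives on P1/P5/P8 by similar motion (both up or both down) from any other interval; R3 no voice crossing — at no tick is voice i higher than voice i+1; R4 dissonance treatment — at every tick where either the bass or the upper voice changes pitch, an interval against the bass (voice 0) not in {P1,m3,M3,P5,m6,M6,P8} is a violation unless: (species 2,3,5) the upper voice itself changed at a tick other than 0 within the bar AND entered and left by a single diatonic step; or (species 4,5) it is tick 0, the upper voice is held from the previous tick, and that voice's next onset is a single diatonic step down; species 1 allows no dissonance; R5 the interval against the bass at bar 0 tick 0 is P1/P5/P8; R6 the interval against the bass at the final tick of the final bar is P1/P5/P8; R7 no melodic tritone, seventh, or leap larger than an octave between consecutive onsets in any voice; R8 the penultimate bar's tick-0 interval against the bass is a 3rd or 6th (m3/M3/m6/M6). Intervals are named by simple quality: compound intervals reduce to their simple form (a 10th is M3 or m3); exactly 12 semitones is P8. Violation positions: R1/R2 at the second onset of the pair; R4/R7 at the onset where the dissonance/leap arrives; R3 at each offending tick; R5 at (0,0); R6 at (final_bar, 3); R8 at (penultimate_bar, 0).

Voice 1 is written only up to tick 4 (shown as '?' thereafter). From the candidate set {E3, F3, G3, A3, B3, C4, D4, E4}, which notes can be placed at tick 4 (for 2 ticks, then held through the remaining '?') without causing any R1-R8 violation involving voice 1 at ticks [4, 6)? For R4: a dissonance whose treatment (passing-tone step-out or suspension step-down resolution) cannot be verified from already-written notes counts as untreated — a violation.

E3: violates R2
F3: violates R4
G3: legal
A3: violates R4
B3: violates R1
C4: legal
D4: violates R4
E4: legal

{C4, E4, G3}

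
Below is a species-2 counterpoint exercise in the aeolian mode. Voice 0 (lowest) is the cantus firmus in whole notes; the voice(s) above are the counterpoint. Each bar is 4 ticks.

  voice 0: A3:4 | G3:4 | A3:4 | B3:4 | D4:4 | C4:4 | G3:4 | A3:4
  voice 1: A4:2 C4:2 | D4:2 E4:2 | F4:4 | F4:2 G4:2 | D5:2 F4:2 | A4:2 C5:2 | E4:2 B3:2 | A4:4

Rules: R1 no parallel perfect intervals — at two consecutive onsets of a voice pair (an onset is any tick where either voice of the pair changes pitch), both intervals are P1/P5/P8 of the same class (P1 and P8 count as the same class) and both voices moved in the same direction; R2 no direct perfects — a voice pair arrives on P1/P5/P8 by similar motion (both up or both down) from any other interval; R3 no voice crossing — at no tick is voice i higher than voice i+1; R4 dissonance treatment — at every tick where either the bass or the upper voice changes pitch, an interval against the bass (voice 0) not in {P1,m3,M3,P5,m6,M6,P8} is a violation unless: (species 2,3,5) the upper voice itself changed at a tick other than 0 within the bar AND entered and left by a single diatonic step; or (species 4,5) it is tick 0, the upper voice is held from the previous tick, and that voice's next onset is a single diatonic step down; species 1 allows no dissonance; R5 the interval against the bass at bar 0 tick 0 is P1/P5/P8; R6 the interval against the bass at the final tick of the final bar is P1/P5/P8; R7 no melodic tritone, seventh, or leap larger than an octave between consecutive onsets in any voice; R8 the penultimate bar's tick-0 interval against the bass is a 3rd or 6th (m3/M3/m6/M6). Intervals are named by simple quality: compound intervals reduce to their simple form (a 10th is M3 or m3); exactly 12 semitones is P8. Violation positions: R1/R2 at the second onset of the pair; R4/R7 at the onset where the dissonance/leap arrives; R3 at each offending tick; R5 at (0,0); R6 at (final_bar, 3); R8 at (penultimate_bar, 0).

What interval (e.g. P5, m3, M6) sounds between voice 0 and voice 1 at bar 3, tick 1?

TT

voice 0=B3 voice 1=F4 -> TT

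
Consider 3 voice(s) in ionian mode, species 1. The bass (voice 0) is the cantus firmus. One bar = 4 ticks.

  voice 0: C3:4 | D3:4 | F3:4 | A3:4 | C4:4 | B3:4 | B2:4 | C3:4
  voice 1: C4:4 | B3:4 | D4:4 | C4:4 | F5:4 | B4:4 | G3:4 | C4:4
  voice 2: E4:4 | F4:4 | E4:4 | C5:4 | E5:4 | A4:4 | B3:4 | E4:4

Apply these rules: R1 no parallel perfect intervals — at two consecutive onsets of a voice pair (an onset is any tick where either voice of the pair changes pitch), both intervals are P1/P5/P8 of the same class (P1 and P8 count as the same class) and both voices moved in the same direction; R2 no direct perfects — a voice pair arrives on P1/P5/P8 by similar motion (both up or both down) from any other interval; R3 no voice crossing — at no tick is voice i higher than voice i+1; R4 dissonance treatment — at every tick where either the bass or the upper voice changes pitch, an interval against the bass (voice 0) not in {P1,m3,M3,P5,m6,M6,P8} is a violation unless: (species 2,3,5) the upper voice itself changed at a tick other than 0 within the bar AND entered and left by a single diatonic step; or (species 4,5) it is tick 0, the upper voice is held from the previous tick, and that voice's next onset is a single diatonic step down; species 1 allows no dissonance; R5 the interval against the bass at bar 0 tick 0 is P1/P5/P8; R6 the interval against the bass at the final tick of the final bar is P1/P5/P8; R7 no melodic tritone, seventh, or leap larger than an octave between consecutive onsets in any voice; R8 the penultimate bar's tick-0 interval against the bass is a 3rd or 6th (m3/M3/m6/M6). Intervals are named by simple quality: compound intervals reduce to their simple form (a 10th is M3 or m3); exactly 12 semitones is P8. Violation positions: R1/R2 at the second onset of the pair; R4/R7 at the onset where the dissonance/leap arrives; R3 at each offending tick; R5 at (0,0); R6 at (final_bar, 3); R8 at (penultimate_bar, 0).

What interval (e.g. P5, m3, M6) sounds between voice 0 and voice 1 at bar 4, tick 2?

voice 0=C4 voice 1=F5 -> P4

P4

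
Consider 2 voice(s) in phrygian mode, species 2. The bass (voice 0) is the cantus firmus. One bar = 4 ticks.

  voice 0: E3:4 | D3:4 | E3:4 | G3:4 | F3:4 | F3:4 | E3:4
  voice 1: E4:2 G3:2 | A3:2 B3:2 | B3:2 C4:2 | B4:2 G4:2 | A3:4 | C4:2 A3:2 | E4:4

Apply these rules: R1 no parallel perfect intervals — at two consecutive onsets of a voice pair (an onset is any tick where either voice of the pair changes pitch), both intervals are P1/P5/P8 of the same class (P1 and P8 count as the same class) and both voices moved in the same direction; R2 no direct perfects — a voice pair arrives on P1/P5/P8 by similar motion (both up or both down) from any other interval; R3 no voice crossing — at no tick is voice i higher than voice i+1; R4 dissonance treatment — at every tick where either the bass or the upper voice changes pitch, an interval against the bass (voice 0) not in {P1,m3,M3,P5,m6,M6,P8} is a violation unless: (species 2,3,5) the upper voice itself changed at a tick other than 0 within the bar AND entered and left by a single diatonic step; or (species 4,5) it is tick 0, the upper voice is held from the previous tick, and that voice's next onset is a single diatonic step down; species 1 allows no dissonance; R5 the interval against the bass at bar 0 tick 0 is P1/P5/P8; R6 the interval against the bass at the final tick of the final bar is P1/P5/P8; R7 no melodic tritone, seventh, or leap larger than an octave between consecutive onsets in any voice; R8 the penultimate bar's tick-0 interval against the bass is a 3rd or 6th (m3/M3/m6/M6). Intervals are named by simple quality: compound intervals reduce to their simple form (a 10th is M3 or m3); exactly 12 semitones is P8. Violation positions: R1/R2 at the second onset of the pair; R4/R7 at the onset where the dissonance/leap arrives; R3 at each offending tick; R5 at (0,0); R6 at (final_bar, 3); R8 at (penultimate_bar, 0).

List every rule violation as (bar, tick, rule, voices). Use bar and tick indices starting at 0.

bar 0: v0=E3 v1=E4 downbeat P8
bar 1: v0=D3 v1=A3 downbeat P5
bar 2: v0=E3 v1=B3 downbeat P5
bar 3: v0=G3 v1=B4 downbeat M3
bar 4: v0=F3 v1=A3 downbeat M3
bar 5: v0=F3 v1=C4 downbeat P5
bar 6: v0=E3 v1=E4 downbeat P8
  -> R7 @ bar 3 tick 0 v(1,): C4->B4 leap 11st
  -> R7 @ bar 4 tick 0 v(1,): G4->A3 leap 10st
  -> R8 @ bar 5 tick 0 v(0, 1): penult P5 not 3rd/6th

(3, 0, R7, (1,))
(4, 0, R7, (1,))
(5, 0, R8, (0, 1))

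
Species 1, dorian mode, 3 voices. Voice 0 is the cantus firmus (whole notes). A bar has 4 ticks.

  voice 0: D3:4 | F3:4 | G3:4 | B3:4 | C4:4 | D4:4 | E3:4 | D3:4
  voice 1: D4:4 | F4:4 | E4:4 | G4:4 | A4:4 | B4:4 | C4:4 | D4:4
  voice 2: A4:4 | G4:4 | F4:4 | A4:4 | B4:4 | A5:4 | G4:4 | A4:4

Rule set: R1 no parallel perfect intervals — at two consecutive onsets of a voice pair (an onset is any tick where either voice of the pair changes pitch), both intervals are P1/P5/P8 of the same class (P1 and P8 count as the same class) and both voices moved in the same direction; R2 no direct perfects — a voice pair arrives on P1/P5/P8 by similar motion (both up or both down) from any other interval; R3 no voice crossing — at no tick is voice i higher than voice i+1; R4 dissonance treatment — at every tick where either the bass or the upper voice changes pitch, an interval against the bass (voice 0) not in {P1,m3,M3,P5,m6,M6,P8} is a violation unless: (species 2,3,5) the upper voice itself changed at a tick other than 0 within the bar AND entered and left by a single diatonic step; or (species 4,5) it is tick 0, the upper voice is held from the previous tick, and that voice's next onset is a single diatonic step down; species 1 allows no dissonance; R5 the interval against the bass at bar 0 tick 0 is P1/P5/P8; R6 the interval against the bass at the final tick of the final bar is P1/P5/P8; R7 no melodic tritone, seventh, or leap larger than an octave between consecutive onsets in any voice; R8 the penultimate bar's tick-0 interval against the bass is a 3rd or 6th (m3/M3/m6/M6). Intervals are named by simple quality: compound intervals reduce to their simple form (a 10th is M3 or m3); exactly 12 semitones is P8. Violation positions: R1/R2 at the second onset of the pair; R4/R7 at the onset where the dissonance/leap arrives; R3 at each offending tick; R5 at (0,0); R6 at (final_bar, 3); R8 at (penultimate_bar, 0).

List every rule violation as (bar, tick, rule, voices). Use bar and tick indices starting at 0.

(1, 0, R1, (0, 1))
(1, 0, R4, (0, 2))
(2, 0, R4, (0, 2))
(3, 0, R4, (0, 2))
(4, 0, R4, (0, 2))
(5, 0, R2, (0, 2))
(5, 0, R7, (2,))
(6, 0, R2, (1, 2))
(6, 0, R7, (0,))
(6, 0, R7, (1,))
(6, 0, R7, (2,))
(7, 0, R1, (1, 2))

bar 0: v0=D3 v1=D4 v2=A4 downbeat P5
bar 1: v0=F3 v1=F4 v2=G4 downbeat M2
bar 2: v0=G3 v1=E4 v2=F4 downbeat m7
bar 3: v0=B3 v1=G4 v2=A4 downbeat m7
bar 4: v0=C4 v1=A4 v2=B4 downbeat M7
bar 5: v0=D4 v1=B4 v2=A5 downbeat P5
bar 6: v0=E3 v1=C4 v2=G4 downbeat m3
bar 7: v0=D3 v1=D4 v2=A4 downbeat P5
  -> R1 @ bar 1 tick 0 v(0, 1): D3/D4 P8 -> F3/F4 P8 similar
  -> R4 @ bar 1 tick 0 v(0, 2): F3/G4 M2 untreated
  -> R4 @ bar 2 tick 0 v(0, 2): G3/F4 m7 untreated
  -> R4 @ bar 3 tick 0 v(0, 2): B3/A4 m7 untreated
  -> R4 @ bar 4 tick 0 v(0, 2): C4/B4 M7 untreated
  -> R2 @ bar 5 tick 0 v(0, 2): C4/B4 M7 -> D4/A5 P5 similar
  -> R7 @ bar 5 tick 0 v(2,): B4->A5 leap 10st
  -> R2 @ bar 6 tick 0 v(1, 2): B4/A5 m7 -> C4/G4 P5 similar
  -> R7 @ bar 6 tick 0 v(0,): D4->E3 leap 10st
  -> R7 @ bar 6 tick 0 v(1,): B4->C4 leap 11st
  -> R7 @ bar 6 tick 0 v(2,): A5->G4 leap 14st
  -> R1 @ bar 7 tick 0 v(1, 2): C4/G4 P5 -> D4/A4 P5 similar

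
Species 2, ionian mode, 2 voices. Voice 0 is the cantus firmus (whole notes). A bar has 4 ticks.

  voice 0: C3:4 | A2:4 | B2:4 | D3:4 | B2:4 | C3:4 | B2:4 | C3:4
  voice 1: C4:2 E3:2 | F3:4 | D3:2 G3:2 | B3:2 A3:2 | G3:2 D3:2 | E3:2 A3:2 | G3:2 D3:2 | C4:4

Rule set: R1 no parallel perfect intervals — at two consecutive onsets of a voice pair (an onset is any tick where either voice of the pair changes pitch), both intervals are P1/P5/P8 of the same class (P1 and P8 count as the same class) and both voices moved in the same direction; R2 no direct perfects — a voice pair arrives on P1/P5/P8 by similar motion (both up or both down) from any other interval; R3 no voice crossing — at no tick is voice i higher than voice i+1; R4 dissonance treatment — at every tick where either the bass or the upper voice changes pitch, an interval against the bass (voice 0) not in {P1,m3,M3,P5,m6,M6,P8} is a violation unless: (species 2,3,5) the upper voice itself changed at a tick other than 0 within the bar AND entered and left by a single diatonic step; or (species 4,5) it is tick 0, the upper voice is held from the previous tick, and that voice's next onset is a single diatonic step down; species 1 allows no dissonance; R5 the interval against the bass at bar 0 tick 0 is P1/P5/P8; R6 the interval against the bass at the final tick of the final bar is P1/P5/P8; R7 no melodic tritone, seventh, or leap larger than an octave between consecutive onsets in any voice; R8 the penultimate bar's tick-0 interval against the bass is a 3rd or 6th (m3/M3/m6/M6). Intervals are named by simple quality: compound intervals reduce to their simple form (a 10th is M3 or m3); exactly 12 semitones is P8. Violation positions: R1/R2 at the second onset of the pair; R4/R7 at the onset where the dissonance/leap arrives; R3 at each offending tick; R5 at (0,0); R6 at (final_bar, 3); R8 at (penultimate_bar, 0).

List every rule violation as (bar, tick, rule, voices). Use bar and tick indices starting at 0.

(7, 0, R2, (0, 1))
(7, 0, R7, (1,))

bar 0: v0=C3 v1=C4 downbeat P8
bar 1: v0=A2 v1=F3 downbeat m6
bar 2: v0=B2 v1=D3 downbeat m3
bar 3: v0=D3 v1=B3 downbeat M6
bar 4: v0=B2 v1=G3 downbeat m6
bar 5: v0=C3 v1=E3 downbeat M3
bar 6: v0=B2 v1=G3 downbeat m6
bar 7: v0=C3 v1=C4 downbeat P8
  -> R2 @ bar 7 tick 0 v(0, 1): B2/D3 m3 -> C3/C4 P8 similar
  -> R7 @ bar 7 tick 0 v(1,): D3->C4 leap 10st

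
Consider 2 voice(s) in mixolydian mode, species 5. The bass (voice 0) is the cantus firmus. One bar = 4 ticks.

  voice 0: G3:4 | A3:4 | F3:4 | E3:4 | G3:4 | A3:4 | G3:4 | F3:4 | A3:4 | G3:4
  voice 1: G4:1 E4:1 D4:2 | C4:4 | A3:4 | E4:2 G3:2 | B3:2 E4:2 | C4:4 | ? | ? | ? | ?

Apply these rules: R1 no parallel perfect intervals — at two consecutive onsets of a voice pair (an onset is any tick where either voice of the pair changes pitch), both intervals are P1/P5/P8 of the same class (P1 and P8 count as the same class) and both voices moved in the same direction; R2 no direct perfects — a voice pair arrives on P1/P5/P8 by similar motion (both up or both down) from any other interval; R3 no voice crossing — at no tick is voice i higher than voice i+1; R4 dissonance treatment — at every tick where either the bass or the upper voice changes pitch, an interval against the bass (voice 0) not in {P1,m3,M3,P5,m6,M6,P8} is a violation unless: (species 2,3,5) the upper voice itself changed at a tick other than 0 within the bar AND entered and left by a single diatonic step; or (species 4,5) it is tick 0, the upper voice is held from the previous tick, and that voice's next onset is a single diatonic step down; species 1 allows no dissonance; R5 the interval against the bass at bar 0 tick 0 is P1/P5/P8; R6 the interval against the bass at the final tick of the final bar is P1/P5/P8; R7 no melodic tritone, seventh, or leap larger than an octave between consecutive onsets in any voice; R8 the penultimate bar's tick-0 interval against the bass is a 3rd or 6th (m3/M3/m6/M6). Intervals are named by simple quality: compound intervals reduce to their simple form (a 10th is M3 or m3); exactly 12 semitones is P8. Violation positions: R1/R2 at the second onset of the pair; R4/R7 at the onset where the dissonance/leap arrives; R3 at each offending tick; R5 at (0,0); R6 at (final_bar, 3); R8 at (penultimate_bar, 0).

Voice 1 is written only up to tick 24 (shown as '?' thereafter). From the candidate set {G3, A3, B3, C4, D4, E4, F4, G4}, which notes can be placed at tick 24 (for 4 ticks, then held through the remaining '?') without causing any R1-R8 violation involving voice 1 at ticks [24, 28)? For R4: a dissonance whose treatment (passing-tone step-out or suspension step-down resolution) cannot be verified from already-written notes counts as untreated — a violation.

G3: violates R2
A3: violates R4
B3: legal
C4: violates R4
D4: legal
E4: legal
F4: violates R4
G4: legal

{B3, D4, E4, G4}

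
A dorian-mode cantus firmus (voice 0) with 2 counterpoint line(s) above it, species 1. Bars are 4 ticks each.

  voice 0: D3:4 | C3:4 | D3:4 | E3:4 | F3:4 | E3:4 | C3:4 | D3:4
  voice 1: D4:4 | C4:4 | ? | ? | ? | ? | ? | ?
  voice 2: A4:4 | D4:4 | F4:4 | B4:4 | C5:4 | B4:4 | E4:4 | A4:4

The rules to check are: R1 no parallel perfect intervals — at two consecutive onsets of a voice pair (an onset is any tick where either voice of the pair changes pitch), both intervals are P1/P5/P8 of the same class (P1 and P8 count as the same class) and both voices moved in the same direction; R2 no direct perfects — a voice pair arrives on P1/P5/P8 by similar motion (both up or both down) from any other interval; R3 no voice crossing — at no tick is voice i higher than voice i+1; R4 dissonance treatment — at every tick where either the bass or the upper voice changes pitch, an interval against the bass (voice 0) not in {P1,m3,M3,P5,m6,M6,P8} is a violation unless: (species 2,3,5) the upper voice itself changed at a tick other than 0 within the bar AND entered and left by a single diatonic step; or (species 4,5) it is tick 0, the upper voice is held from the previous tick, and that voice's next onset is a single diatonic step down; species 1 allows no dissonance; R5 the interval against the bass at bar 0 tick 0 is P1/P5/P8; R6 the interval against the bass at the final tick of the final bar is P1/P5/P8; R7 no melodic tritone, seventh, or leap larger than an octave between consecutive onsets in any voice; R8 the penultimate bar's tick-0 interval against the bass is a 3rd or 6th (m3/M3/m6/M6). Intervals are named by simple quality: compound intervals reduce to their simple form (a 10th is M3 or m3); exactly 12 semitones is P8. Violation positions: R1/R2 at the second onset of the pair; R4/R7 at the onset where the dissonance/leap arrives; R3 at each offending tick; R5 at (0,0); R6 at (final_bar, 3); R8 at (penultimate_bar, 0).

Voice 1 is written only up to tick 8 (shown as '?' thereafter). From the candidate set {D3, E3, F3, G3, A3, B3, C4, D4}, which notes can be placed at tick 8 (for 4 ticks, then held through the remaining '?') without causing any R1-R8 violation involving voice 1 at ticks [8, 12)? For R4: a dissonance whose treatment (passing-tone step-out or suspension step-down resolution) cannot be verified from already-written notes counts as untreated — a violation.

D3: violates R7
E3: violates R4
F3: legal
G3: violates R4
A3: legal
B3: legal
C4: violates R4
D4: violates R1

{A3, B3, F3}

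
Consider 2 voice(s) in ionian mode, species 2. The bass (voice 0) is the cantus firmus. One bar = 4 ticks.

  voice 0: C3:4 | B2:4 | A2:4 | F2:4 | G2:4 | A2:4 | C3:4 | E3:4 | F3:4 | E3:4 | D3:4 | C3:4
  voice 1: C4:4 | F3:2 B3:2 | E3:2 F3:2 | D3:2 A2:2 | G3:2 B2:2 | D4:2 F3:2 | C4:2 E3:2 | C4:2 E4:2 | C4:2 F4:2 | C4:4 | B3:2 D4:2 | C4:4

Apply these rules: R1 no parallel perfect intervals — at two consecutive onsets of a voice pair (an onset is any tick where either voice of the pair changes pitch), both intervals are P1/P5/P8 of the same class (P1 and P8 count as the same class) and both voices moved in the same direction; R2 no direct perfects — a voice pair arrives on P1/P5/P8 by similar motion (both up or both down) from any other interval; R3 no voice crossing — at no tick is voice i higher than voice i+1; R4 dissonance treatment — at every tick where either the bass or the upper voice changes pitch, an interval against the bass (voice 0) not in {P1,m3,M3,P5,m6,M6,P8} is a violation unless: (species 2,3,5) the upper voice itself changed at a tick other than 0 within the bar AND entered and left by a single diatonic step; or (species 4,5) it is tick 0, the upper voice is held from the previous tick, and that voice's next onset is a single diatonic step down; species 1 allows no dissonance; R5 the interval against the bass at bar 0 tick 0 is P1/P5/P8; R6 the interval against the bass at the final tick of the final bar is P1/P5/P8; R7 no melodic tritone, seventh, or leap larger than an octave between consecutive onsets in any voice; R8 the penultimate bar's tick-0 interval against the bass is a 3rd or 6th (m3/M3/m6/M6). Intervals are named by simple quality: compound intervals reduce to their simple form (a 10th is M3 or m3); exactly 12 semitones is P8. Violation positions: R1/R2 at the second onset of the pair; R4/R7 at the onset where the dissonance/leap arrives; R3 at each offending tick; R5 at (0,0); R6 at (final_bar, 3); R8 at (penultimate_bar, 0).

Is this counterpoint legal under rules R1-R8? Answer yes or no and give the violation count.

bar 0: v0=C3 v1=C4 (P8)
bar 1: v0=B2 v1=F3 (TT)
bar 2: v0=A2 v1=E3 (P5)
bar 3: v0=F2 v1=D3 (M6)
bar 4: v0=G2 v1=G3 (P8)
bar 5: v0=A2 v1=D4 (P4)
bar 6: v0=C3 v1=C4 (P8)
bar 7: v0=E3 v1=C4 (m6)
bar 8: v0=F3 v1=C4 (P5)
bar 9: v0=E3 v1=C4 (m6)
bar 10: v0=D3 v1=B3 (M6)
bar 11: v0=C3 v1=C4 (P8)
  R4 @ bar1.0: B2/F3 TT untreated
  R7 @ bar1.2: F3->B3 leap 6st
  R2 @ bar2.0: B2/B3 P8 -> A2/E3 P5 similar
  R2 @ bar4.0: F2/A2 M3 -> G2/G3 P8 similar
  R7 @ bar4.0: A2->G3 leap 10st
  R4 @ bar5.0: A2/D4 P4 untreated
  R7 @ bar5.0: B2->D4 leap 15st
  R2 @ bar6.0: A2/F3 m6 -> C3/C4 P8 similar
  R1 @ bar11.0: D3/D4 P8 -> C3/C4 P8 similar

No (9 violations)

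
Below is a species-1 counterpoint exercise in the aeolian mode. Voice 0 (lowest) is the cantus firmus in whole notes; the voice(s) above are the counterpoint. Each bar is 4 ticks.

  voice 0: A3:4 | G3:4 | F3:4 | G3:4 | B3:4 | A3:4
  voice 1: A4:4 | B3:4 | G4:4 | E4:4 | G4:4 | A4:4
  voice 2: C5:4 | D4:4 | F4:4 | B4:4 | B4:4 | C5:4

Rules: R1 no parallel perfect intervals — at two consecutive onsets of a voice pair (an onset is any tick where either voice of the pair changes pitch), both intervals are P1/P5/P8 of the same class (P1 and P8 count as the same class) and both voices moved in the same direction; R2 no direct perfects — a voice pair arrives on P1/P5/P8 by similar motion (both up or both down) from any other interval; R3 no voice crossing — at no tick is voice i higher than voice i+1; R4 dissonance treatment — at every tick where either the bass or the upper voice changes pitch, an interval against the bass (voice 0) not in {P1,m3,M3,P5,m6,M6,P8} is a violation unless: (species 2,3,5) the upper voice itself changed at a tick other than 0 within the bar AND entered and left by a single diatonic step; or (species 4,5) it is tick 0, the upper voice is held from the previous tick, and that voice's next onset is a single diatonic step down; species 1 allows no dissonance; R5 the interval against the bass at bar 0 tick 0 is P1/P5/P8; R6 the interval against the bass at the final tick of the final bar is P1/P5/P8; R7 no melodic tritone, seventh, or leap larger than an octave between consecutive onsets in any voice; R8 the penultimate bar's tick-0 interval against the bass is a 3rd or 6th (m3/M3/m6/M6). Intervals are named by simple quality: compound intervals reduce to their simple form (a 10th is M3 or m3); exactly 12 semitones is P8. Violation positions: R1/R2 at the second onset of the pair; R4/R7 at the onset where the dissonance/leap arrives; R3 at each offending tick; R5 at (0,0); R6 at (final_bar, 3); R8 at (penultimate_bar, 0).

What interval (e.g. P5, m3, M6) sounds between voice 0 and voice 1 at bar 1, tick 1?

M3

voice 0=G3 voice 1=B3 -> M3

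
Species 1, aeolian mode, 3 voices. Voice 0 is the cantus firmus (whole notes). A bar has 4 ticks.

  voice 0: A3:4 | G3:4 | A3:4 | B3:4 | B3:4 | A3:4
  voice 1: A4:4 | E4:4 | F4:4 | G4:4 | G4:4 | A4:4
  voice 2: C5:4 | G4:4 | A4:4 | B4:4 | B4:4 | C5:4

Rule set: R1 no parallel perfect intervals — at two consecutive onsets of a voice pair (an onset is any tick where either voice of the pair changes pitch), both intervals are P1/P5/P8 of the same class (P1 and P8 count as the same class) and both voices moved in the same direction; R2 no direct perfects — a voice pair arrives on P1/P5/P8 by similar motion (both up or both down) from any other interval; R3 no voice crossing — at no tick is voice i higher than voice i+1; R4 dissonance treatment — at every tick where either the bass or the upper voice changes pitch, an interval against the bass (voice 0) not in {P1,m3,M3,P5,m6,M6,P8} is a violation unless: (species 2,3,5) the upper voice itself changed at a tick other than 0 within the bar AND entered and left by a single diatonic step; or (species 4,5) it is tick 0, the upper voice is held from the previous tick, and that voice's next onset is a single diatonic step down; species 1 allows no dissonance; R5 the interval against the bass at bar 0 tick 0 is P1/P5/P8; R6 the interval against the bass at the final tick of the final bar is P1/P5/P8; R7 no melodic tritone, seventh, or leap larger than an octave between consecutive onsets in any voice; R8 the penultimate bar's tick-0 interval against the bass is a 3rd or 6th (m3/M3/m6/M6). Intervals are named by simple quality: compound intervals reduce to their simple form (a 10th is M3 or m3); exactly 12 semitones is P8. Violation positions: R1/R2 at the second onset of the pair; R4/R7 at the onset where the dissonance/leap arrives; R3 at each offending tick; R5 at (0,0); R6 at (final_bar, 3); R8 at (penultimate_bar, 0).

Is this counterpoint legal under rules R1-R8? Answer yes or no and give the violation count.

bar 0: v0=A3 v1=A4 v2=C5 (m3)
bar 1: v0=G3 v1=E4 v2=G4 (P8)
bar 2: v0=A3 v1=F4 v2=A4 (P8)
bar 3: v0=B3 v1=G4 v2=B4 (P8)
bar 4: v0=B3 v1=G4 v2=B4 (P8)
bar 5: v0=A3 v1=A4 v2=C5 (m3)
  R5 @ bar0.0: opens on m3
  R2 @ bar1.0: A3/C5 m3 -> G3/G4 P8 similar
  R1 @ bar2.0: G3/G4 P8 -> A3/A4 P8 similar
  R1 @ bar3.0: A3/A4 P8 -> B3/B4 P8 similar
  R8 @ bar4.0: penult P8 not 3rd/6th
  R6 @ bar5.3: closes on m3

No (6 violations)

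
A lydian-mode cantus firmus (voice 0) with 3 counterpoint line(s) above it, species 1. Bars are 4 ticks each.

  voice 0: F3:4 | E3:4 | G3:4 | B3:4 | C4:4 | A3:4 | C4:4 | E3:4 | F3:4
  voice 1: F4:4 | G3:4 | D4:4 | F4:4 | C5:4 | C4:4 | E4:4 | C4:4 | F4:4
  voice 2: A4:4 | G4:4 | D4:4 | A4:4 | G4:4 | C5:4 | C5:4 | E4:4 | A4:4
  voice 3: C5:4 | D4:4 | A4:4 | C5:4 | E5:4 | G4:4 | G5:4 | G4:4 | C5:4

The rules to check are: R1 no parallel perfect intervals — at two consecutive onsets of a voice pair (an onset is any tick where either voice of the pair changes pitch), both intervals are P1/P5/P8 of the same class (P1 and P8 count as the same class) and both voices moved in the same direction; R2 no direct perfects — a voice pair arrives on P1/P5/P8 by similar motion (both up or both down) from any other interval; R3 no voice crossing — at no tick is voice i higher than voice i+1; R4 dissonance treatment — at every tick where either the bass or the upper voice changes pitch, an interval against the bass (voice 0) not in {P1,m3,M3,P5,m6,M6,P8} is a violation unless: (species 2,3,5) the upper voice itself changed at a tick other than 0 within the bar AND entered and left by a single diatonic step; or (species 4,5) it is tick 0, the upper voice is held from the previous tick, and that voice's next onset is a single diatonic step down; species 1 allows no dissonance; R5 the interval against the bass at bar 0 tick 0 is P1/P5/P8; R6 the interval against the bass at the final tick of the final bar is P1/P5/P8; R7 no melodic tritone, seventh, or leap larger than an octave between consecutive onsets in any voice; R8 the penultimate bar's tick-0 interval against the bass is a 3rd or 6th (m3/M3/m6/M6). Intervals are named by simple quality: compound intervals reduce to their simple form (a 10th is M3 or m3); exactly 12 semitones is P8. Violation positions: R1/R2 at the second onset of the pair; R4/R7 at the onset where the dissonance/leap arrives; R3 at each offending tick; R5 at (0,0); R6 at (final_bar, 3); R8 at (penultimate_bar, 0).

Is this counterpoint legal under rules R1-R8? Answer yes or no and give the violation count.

No (36 violations)

bar 0: v0=F3 v1=F4 v2=A4 v3=C5 (P5)
bar 1: v0=E3 v1=G3 v2=G4 v3=D4 (m7)
bar 2: v0=G3 v1=D4 v2=D4 v3=A4 (M2)
bar 3: v0=B3 v1=F4 v2=A4 v3=C5 (m2)
bar 4: v0=C4 v1=C5 v2=G4 v3=E5 (M3)
bar 5: v0=A3 v1=C4 v2=C5 v3=G4 (m7)
bar 6: v0=C4 v1=E4 v2=C5 v3=G5 (P5)
bar 7: v0=E3 v1=C4 v2=E4 v3=G4 (m3)
bar 8: v0=F3 v1=F4 v2=A4 v3=C5 (P5)
  R5 @ bar0.0: opens on M3
  R1 @ bar1.0: F4/C5 P5 -> G3/D4 P5 similar
  R2 @ bar1.0: F4/A4 M3 -> G3/G4 P8 similar
  R3 @ bar1.0: G4 above D4
  R4 @ bar1.0: E3/D4 m7 untreated
  R7 @ bar1.0: F4->G3 leap 10st
  R7 @ bar1.0: C5->D4 leap 10st
  R3 @ bar1.1: G4 above D4
  R3 @ bar1.2: G4 above D4
  R3 @ bar1.3: G4 above D4
  R1 @ bar2.0: G3/D4 P5 -> D4/A4 P5 similar
  R2 @ bar2.0: E3/G3 m3 -> G3/D4 P5 similar
  R4 @ bar2.0: G3/A4 M2 untreated
  R1 @ bar3.0: D4/A4 P5 -> F4/C5 P5 similar
  R4 @ bar3.0: B3/F4 TT untreated
  R4 @ bar3.0: B3/A4 m7 untreated
  R4 @ bar3.0: B3/C5 m2 untreated
  R2 @ bar4.0: B3/F4 TT -> C4/C5 P8 similar
  R3 @ bar4.0: C5 above G4
  R3 @ bar4.1: C5 above G4
  R3 @ bar4.2: C5 above G4
  R3 @ bar4.3: C5 above G4
  R2 @ bar5.0: C5/E5 M3 -> C4/G4 P5 similar
  R3 @ bar5.0: C5 above G4
  R4 @ bar5.0: A3/G4 m7 untreated
  R3 @ bar5.1: C5 above G4
  R3 @ bar5.2: C5 above G4
  R3 @ bar5.3: C5 above G4
  R2 @ bar6.0: A3/G4 m7 -> C4/G5 P5 similar
  R1 @ bar7.0: C4/C5 P8 -> E3/E4 P8 similar
  R2 @ bar7.0: E4/G5 m3 -> C4/G4 P5 similar
  R8 @ bar7.0: penult P8 not 3rd/6th
  R1 @ bar8.0: C4/G4 P5 -> F4/C5 P5 similar
  R2 @ bar8.0: E3/C4 m6 -> F3/F4 P8 similar
  R2 @ bar8.0: E3/G4 m3 -> F3/C5 P5 similar
  R6 @ bar8.3: closes on M3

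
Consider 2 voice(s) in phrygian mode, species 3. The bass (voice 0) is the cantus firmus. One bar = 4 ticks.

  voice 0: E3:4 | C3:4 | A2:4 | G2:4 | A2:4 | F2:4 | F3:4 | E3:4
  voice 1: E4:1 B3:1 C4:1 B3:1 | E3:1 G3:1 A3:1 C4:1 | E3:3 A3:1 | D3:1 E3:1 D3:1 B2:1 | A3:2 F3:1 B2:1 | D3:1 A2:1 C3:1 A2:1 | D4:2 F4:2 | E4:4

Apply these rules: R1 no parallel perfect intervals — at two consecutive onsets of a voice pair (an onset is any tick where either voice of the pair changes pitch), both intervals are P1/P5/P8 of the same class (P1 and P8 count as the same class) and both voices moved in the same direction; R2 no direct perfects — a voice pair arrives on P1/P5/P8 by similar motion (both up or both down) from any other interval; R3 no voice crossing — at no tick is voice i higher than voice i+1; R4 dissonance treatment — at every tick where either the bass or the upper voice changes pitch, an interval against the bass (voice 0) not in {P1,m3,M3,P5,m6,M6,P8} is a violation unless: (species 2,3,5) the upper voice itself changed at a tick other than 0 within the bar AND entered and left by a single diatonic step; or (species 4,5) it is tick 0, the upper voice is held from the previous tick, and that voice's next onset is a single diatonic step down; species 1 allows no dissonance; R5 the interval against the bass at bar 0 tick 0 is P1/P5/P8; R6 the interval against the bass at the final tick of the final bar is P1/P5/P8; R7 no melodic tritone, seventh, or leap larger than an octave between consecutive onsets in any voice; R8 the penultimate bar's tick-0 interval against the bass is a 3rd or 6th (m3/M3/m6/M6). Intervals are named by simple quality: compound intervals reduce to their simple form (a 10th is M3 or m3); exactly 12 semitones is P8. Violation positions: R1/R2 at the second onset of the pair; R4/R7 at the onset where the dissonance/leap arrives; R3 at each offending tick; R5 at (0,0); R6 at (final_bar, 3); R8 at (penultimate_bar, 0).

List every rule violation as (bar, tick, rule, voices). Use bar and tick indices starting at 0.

bar 0: v0=E3 v1=E4 downbeat P8
bar 1: v0=C3 v1=E3 downbeat M3
bar 2: v0=A2 v1=E3 downbeat P5
bar 3: v0=G2 v1=D3 downbeat P5
bar 4: v0=A2 v1=A3 downbeat P8
bar 5: v0=F2 v1=D3 downbeat M6
bar 6: v0=F3 v1=D4 downbeat M6
bar 7: v0=E3 v1=E4 downbeat P8
  -> R2 @ bar 2 tick 0 v(0, 1): C3/C4 P8 -> A2/E3 P5 similar
  -> R2 @ bar 3 tick 0 v(0, 1): A2/A3 P8 -> G2/D3 P5 similar
  -> R2 @ bar 4 tick 0 v(0, 1): G2/B2 M3 -> A2/A3 P8 similar
  -> R7 @ bar 4 tick 0 v(1,): B2->A3 leap 10st
  -> R4 @ bar 4 tick 3 v(0, 1): A2/B2 M2 untreated
  -> R7 @ bar 4 tick 3 v(1,): F3->B2 leap 6st
  -> R7 @ bar 6 tick 0 v(1,): A2->D4 leap 17st
  -> R1 @ bar 7 tick 0 v(0, 1): F3/F4 P8 -> E3/E4 P8 similar

(2, 0, R2, (0, 1))
(3, 0, R2, (0, 1))
(4, 0, R2, (0, 1))
(4, 0, R7, (1,))
(4, 3, R4, (0, 1))
(4, 3, R7, (1,))
(6, 0, R7, (1,))
(7, 0, R1, (0, 1))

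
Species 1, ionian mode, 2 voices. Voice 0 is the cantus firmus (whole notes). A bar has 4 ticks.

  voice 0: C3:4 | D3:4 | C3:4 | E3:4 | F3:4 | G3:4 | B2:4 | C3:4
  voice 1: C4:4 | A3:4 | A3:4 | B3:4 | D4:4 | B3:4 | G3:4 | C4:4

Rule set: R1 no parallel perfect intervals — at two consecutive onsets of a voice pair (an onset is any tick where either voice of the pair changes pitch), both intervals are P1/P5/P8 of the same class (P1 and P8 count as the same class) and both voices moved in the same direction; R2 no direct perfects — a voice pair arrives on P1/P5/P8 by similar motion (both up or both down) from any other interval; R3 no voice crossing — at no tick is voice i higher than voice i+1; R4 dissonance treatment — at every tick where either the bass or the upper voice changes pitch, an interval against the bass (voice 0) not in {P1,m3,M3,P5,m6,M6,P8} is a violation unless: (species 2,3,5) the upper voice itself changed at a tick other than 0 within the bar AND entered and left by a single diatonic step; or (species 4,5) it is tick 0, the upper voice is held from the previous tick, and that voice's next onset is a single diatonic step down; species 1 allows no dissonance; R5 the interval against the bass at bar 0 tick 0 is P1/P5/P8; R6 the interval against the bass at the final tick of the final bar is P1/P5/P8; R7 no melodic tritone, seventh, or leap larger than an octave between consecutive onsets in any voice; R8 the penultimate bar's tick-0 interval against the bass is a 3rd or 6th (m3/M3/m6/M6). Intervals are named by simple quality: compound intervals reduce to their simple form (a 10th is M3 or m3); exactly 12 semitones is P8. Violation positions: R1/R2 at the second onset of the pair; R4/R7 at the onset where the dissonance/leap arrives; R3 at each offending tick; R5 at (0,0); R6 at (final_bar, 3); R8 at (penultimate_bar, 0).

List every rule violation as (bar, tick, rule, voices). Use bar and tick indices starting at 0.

bar 0: v0=C3 v1=C4 downbeat P8
bar 1: v0=D3 v1=A3 downbeat P5
bar 2: v0=C3 v1=A3 downbeat M6
bar 3: v0=E3 v1=B3 downbeat P5
bar 4: v0=F3 v1=D4 downbeat M6
bar 5: v0=G3 v1=B3 downbeat M3
bar 6: v0=B2 v1=G3 downbeat m6
bar 7: v0=C3 v1=C4 downbeat P8
  -> R2 @ bar 3 tick 0 v(0, 1): C3/A3 M6 -> E3/B3 P5 similar
  -> R2 @ bar 7 tick 0 v(0, 1): B2/G3 m6 -> C3/C4 P8 similar

(3, 0, R2, (0, 1))
(7, 0, R2, (0, 1))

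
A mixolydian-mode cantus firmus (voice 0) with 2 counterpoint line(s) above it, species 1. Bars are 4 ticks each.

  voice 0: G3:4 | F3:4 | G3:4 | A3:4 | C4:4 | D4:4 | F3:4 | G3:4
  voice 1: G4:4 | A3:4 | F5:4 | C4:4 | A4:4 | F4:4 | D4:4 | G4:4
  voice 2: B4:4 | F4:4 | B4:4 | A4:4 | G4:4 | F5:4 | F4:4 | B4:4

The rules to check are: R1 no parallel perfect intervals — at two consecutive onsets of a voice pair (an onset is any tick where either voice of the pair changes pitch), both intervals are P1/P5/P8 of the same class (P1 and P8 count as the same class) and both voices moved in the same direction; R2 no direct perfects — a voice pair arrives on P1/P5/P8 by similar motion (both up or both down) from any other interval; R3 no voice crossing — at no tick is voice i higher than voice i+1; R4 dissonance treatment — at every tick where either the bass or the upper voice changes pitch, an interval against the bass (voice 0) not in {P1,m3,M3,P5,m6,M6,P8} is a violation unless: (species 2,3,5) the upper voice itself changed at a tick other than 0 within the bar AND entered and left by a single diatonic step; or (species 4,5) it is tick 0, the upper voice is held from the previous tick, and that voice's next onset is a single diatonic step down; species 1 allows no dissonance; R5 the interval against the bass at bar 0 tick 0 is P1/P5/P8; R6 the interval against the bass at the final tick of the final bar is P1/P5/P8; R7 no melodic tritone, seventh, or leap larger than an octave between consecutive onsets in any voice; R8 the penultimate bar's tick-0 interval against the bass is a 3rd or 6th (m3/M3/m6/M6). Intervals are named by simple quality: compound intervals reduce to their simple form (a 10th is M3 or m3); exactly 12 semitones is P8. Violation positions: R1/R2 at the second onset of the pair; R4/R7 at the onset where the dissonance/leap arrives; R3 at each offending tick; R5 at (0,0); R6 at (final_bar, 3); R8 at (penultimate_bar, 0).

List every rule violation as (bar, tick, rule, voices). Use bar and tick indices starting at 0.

bar 0: v0=G3 v1=G4 v2=B4 downbeat M3
bar 1: v0=F3 v1=A3 v2=F4 downbeat P8
bar 2: v0=G3 v1=F5 v2=B4 downbeat M3
bar 3: v0=A3 v1=C4 v2=A4 downbeat P8
bar 4: v0=C4 v1=A4 v2=G4 downbeat P5
bar 5: v0=D4 v1=F4 v2=F5 downbeat m3
bar 6: v0=F3 v1=D4 v2=F4 downbeat P8
bar 7: v0=G3 v1=G4 v2=B4 downbeat M3
  -> R5 @ bar 0 tick 0 v(0, 2): opens on M3
  -> R2 @ bar 1 tick 0 v(0, 2): G3/B4 M3 -> F3/F4 P8 similar
  -> R7 @ bar 1 tick 0 v(1,): G4->A3 leap 10st
  -> R7 @ bar 1 tick 0 v(2,): B4->F4 leap 6st
  -> R3 @ bar 2 tick 0 v(1, 2): F5 above B4
  -> R4 @ bar 2 tick 0 v(0, 1): G3/F5 m7 untreated
  -> R7 @ bar 2 tick 0 v(1,): A3->F5 leap 20st
  -> R7 @ bar 2 tick 0 v(2,): F4->B4 leap 6st
  -> R3 @ bar 2 tick 1 v(1, 2): F5 above B4
  -> R3 @ bar 2 tick 2 v(1, 2): F5 above B4
  -> R3 @ bar 2 tick 3 v(1, 2): F5 above B4
  -> R7 @ bar 3 tick 0 v(1,): F5->C4 leap 17st
  -> R3 @ bar 4 tick 0 v(1, 2): A4 above G4
  -> R3 @ bar 4 tick 1 v(1, 2): A4 above G4
  -> R3 @ bar 4 tick 2 v(1, 2): A4 above G4
  -> R3 @ bar 4 tick 3 v(1, 2): A4 above G4
  -> R7 @ bar 5 tick 0 v(2,): G4->F5 leap 10st
  -> R2 @ bar 6 tick 0 v(0, 2): D4/F5 m3 -> F3/F4 P8 similar
  -> R8 @ bar 6 tick 0 v(0, 2): penult P8 not 3rd/6th
  -> R2 @ bar 7 tick 0 v(0, 1): F3/D4 M6 -> G3/G4 P8 similar
  -> R7 @ bar 7 tick 0 v(2,): F4->B4 leap 6st
  -> R6 @ bar 7 tick 3 v(0, 2): closes on M3

(0, 0, R5, (0, 2))
(1, 0, R2, (0, 2))
(1, 0, R7, (1,))
(1, 0, R7, (2,))
(2, 0, R3, (1, 2))
(2, 0, R4, (0, 1))
(2, 0, R7, (1,))
(2, 0, R7, (2,))
(2, 1, R3, (1, 2))
(2, 2, R3, (1, 2))
(2, 3, R3, (1, 2))
(3, 0, R7, (1,))
(4, 0, R3, (1, 2))
(4, 1, R3, (1, 2))
(4, 2, R3, (1, 2))
(4, 3, R3, (1, 2))
(5, 0, R7, (2,))
(6, 0, R2, (0, 2))
(6, 0, R8, (0, 2))
(7, 0, R2, (0, 1))
(7, 0, R7, (2,))
(7, 3, R6, (0, 2))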